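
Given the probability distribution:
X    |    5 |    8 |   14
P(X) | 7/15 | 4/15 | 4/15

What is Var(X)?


E[X] = 41/5
E[X²] = 81
Var(X) = E[X²] - (E[X])² = 81 - 1681/25 = 344/25

Var(X) = 344/25 ≈ 13.7600


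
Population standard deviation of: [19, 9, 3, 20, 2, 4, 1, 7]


Mean = 65/8
  (19-65/8)²=7569/64
  (9-65/8)²=49/64
  (3-65/8)²=1681/64
  (20-65/8)²=9025/64
  (2-65/8)²=2401/64
  (4-65/8)²=1089/64
  (1-65/8)²=3249/64
  (7-65/8)²=81/64
Σ(x-μ)² = 3143/8
σ² = (3143/8)/8 = 3143/64

σ = √(3143/64) ≈ 7.0078


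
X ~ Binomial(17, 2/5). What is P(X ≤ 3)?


P(X ≤ 3) = Σ P(X=i) for i=0..3
P(X=0) = 129140163/762939453125
P(X=1) = 1463588514/762939453125
P(X=2) = 7805805408/762939453125
P(X=3) = 5203870272/152587890625
Sum = 7083577089/152587890625

P(X ≤ 3) = 7083577089/152587890625 ≈ 4.64%


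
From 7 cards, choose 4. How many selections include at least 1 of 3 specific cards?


Complement: C(7,4) - C(4,4) = 35 - 1 = 34

34


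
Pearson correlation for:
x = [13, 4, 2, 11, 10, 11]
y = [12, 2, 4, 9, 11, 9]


n=6, Σx=51, Σy=47, Σxy=480, Σx²=531, Σy²=447
r = (6×480 - 51×47)/√((6×531 - 51²)(6×447 - 47²))
= 483/√(585×473) = 483/√276705 ≈ 483/526.0276 ≈ 0.9182

r ≈ 0.9182


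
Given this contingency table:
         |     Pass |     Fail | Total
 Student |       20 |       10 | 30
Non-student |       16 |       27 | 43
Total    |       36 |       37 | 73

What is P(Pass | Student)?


P(Pass | Student) = 20/(20+10) = 20/30 = 2/3

P(Pass|Student) = 2/3 ≈ 66.67%


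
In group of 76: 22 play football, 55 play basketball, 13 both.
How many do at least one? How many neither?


|A∪B| = 22+55-13 = 64
Neither = 76-64 = 12

At least one: 64; Neither: 12


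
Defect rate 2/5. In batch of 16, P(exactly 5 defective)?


Binomial: P(X=5) = C(16,5)×p^5×(1-p)^11
= 4368 × 32/3125 × 177147/48828125 = 24760899072/152587890625

P(X=5) = 24760899072/152587890625 ≈ 16.23%


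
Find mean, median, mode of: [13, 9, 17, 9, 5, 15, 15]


Sorted: [5, 9, 9, 13, 15, 15, 17]
Mean = 83/7
Median = 13
Freq: {13: 1, 9: 2, 17: 1, 5: 1, 15: 2}
Mode: [9, 15]

Mean=83/7, Median=13, Mode=[9, 15]


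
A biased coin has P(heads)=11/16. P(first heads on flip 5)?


Geometric: P(X=5) = (1-p)^(k-1)×p = (5/16)^4×11/16 = 6875/1048576

P(X=5) = 6875/1048576 ≈ 0.66%


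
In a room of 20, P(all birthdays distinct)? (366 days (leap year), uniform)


P(all different) = Π(366-i)/366 for i=0..19
= (366/366)×(365/366)×...×(347/366)
= 0.589430

P ≈ 0.5894 ≈ 58.94%


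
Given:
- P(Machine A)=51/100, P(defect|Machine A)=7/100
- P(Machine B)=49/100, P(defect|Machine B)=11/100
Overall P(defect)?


P(B) = Σ P(B|Aᵢ)×P(Aᵢ)
  7/100×51/100 = 357/10000
  11/100×49/100 = 539/10000
Sum = 56/625

P(defect) = 56/625 ≈ 8.96%


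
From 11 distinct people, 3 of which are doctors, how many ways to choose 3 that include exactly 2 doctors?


Choose 2 of the 3 doctors and 1 of the other 8 people:
C(3,2)×C(8,1) = 3×8 = 24

24


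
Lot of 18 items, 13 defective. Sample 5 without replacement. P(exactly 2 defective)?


Hypergeometric: C(13,2)×C(5,3)/C(18,5)
= 78×10/8568 = 65/714

P(X=2) = 65/714 ≈ 9.10%


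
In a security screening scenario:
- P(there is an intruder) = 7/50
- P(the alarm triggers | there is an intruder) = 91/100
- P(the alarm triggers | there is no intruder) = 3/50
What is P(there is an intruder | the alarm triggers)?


Using Bayes' theorem:
P(A|B) = P(B|A)·P(A) / P(B)

P(the alarm triggers) = 91/100 × 7/50 + 3/50 × 43/50
= 637/5000 + 129/2500 = 179/1000

P(there is an intruder|the alarm triggers) = (637/5000) / (179/1000) = 637/895

P(there is an intruder|the alarm triggers) = 637/895 ≈ 71.17%


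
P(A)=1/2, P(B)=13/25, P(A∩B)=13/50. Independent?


P(A)×P(B) = 13/50
P(A∩B) = 13/50
Equal ✓ → Independent

Yes, independent


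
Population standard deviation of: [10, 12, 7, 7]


Mean = 36/4 = 9
  (10-9)²=1
  (12-9)²=9
  (7-9)²=4
  (7-9)²=4
Σ(x-μ)² = 18
σ² = 18/4 = 9/2

σ = √(9/2) ≈ 2.1213


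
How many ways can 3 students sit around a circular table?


Circular arrangements of 3 distinct objects: fix one position to break rotational symmetry.
(n-1)! = 2! = 2

2


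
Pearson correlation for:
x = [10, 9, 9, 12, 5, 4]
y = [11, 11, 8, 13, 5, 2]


n=6, Σx=49, Σy=50, Σxy=470, Σx²=447, Σy²=504
r = (6×470 - 49×50)/√((6×447 - 49²)(6×504 - 50²))
= 370/√(281×524) = 370/√147244 ≈ 370/383.7239 ≈ 0.9642

r ≈ 0.9642


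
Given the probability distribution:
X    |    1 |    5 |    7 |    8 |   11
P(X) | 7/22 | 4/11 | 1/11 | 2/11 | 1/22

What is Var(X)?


E[X] = 52/11
E[X²] = 31
Var(X) = E[X²] - (E[X])² = 31 - 2704/121 = 1047/121

Var(X) = 1047/121 ≈ 8.6529


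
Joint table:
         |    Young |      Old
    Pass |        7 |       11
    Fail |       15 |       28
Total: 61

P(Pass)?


P(Pass) = (7+11)/61 = 18/61

P(Pass) = 18/61 ≈ 29.51%


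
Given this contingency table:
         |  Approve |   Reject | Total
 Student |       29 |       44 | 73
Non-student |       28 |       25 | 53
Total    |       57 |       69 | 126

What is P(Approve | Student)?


P(Approve | Student) = 29/(29+44) = 29/73

P(Approve|Student) = 29/73 ≈ 39.73%


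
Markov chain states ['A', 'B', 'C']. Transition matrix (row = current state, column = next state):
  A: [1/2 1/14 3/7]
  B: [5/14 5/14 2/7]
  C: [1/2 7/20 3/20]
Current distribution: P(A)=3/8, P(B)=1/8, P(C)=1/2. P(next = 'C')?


P(next=C) = Σᵢ P(now=i)×P(i→C)
= 3/8×3/7 + 1/8×2/7 + 1/2×3/20
= 9/56 + 1/28 + 3/40 = 19/70

P = 19/70 ≈ 0.2714


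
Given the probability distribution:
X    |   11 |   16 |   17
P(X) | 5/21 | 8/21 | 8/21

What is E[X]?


E[X] = Σ x·P(X=x)
= (11)×(5/21) + (16)×(8/21) + (17)×(8/21)
= 319/21

E[X] = 319/21


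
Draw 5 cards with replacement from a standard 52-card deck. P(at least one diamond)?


P(not a diamond) = 39/52 = 3/4
P(none in 5 draws) = (3/4)^5 = 243/1024
P(≥1 diamond) = 1 - 243/1024 = 781/1024

P = 781/1024 ≈ 76.27%


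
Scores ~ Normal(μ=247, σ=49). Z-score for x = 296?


z = (x - μ)/σ = (296 - 247)/49 = 1.0

z = 1.0


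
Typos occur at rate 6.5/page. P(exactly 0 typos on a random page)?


Poisson(λ=6.5): P(X=0) = e^(-λ)×λ^k/k!
= e^(-6.5) × 6.5^0 / 0!
≈ 0.001503439193 × 1 / 1 ≈ 0.001503

P(X=0) ≈ 0.001503 ≈ 0.15%


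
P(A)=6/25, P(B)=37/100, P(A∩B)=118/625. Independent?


P(A)×P(B) = 111/1250
P(A∩B) = 118/625
Not equal → NOT independent

No, not independent


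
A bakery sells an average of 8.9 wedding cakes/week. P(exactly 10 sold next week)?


Poisson(λ=8.9): P(X=10) = e^(-λ)×λ^k/k!
= e^(-8.9) × 8.9^10 / 10!
≈ 0.0001363889265 × 3118171993 / 3628800 ≈ 0.117197

P(X=10) ≈ 0.117197 ≈ 11.72%


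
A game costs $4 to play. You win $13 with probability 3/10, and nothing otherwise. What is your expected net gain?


E[gain] = (13-4)×3/10 + (-4)×7/10
= 27/10 - 14/5 = -1/10

Expected net gain = $-1/10 ≈ $-0.10


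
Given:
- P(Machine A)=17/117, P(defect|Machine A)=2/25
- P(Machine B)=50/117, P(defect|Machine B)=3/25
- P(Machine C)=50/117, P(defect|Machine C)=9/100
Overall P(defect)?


P(B) = Σ P(B|Aᵢ)×P(Aᵢ)
  2/25×17/117 = 34/2925
  3/25×50/117 = 2/39
  9/100×50/117 = 1/26
Sum = 593/5850

P(defect) = 593/5850 ≈ 10.14%


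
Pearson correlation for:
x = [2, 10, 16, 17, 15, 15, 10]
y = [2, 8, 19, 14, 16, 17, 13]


n=7, Σx=85, Σy=89, Σxy=1251, Σx²=1199, Σy²=1339
r = (7×1251 - 85×89)/√((7×1199 - 85²)(7×1339 - 89²))
= 1192/√(1168×1452) = 1192/√1695936 ≈ 1192/1302.2811 ≈ 0.9153

r ≈ 0.9153


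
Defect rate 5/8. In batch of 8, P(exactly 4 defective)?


Binomial: P(X=4) = C(8,4)×p^4×(1-p)^4
= 70 × 625/4096 × 81/4096 = 1771875/8388608

P(X=4) = 1771875/8388608 ≈ 21.12%


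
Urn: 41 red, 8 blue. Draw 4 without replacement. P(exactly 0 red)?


Hypergeometric: C(41,0)×C(8,4)/C(49,4)
= 1×70/211876 = 5/15134

P(X=0) = 5/15134 ≈ 0.03%


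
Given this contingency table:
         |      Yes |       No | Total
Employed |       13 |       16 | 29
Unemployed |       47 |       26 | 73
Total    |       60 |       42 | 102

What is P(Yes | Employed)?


P(Yes | Employed) = 13/(13+16) = 13/29

P(Yes|Employed) = 13/29 ≈ 44.83%


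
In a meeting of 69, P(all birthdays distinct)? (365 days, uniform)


P(all different) = Π(365-i)/365 for i=0..68
= (365/365)×(364/365)×...×(297/365)
= 0.001036

P ≈ 0.0010 ≈ 0.10%


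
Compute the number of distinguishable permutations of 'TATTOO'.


Letters: 6, freq: {'T': 3, 'A': 1, 'O': 2}
6!/(3!×1!×2!) = 720/12 = 60

60


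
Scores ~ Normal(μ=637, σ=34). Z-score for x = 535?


z = (x - μ)/σ = (535 - 637)/34 = -3.0

z = -3.0


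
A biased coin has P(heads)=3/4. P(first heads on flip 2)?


Geometric: P(X=2) = (1-p)^(k-1)×p = (1/4)^1×3/4 = 3/16

P(X=2) = 3/16 ≈ 18.75%


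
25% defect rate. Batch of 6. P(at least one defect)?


P(all good) = (3/4)^6 = 729/4096
P(≥1 defect) = 3367/4096

P = 3367/4096 ≈ 82.20%


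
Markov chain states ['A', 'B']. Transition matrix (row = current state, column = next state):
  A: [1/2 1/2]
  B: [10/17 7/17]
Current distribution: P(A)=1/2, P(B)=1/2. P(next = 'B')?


P(next=B) = Σᵢ P(now=i)×P(i→B)
= 1/2×1/2 + 1/2×7/17
= 1/4 + 7/34 = 31/68

P = 31/68 ≈ 0.4559


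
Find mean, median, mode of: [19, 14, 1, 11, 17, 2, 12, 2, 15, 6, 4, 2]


Sorted: [1, 2, 2, 2, 4, 6, 11, 12, 14, 15, 17, 19]
Mean = 105/12 = 35/4
Median = 17/2
Freq: {19: 1, 14: 1, 1: 1, 11: 1, 17: 1, 2: 3, 12: 1, 15: 1, 6: 1, 4: 1}
Mode: [2]

Mean=35/4, Median=17/2, Mode=2


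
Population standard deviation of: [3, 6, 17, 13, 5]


Mean = 44/5
  (3-44/5)²=841/25
  (6-44/5)²=196/25
  (17-44/5)²=1681/25
  (13-44/5)²=441/25
  (5-44/5)²=361/25
Σ(x-μ)² = 704/5
σ² = (704/5)/5 = 704/25

σ = √(704/25) ≈ 5.3066


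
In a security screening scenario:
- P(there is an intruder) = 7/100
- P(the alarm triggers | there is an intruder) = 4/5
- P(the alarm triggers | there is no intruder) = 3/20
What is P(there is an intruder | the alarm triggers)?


Using Bayes' theorem:
P(A|B) = P(B|A)·P(A) / P(B)

P(the alarm triggers) = 4/5 × 7/100 + 3/20 × 93/100
= 7/125 + 279/2000 = 391/2000

P(there is an intruder|the alarm triggers) = (7/125) / (391/2000) = 112/391

P(there is an intruder|the alarm triggers) = 112/391 ≈ 28.64%


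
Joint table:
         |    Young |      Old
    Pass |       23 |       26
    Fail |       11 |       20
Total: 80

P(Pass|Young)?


P(Pass|Young) = 23/(23+11) = 23/34

P = 23/34 ≈ 67.65%


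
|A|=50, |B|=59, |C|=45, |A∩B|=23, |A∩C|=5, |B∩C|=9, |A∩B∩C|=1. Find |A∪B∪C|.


|A∪B∪C| = 50+59+45-23-5-9+1 = 118

|A∪B∪C| = 118


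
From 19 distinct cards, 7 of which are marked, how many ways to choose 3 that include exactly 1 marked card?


Choose 1 of the 7 marked cards and 2 of the other 12 cards:
C(7,1)×C(12,2) = 7×66 = 462

462


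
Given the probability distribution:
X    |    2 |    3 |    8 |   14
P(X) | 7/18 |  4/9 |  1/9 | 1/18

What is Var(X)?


E[X] = 34/9
E[X²] = 212/9
Var(X) = E[X²] - (E[X])² = 212/9 - 1156/81 = 752/81

Var(X) = 752/81 ≈ 9.2840


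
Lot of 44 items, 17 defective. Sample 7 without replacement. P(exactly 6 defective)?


Hypergeometric: C(17,6)×C(27,1)/C(44,7)
= 12376×27/38320568 = 3213/368467

P(X=6) = 3213/368467 ≈ 0.87%


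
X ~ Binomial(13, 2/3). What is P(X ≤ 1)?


P(X ≤ 1) = Σ P(X=i) for i=0..1
P(X=0) = 1/1594323
P(X=1) = 26/1594323
Sum = 1/59049

P(X ≤ 1) = 1/59049 ≈ 0.00%


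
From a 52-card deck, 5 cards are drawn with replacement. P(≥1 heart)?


P(not a heart) = 39/52 = 3/4
P(none in 5 draws) = (3/4)^5 = 243/1024
P(≥1 heart) = 1 - 243/1024 = 781/1024

P = 781/1024 ≈ 76.27%


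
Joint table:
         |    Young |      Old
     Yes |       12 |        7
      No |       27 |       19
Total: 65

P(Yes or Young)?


P(Yes∨Young) = P(Yes) + P(Young) - P(Yes∧Young)
= (19 + 39 - 12)/65 = 46/65

P = 46/65 ≈ 70.77%


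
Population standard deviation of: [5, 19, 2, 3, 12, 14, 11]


Mean = 66/7
  (5-66/7)²=961/49
  (19-66/7)²=4489/49
  (2-66/7)²=2704/49
  (3-66/7)²=2025/49
  (12-66/7)²=324/49
  (14-66/7)²=1024/49
  (11-66/7)²=121/49
Σ(x-μ)² = 1664/7
σ² = (1664/7)/7 = 1664/49

σ = √(1664/49) ≈ 5.8275


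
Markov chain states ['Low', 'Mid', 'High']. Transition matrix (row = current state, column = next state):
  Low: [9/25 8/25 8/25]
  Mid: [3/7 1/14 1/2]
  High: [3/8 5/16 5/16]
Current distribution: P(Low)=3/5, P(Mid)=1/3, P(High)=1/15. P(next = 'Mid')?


P(next=Mid) = Σᵢ P(now=i)×P(i→Mid)
= 3/5×8/25 + 1/3×1/14 + 1/15×5/16
= 24/125 + 1/42 + 1/48 = 3313/14000

P = 3313/14000 ≈ 0.2366


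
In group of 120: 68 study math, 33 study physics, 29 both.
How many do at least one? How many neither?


|A∪B| = 68+33-29 = 72
Neither = 120-72 = 48

At least one: 72; Neither: 48


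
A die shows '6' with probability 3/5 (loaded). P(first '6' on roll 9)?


Geometric: P(X=9) = (1-p)^(k-1)×p = (2/5)^8×3/5 = 768/1953125

P(X=9) = 768/1953125 ≈ 0.04%


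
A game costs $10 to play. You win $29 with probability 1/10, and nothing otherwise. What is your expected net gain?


E[gain] = (29-10)×1/10 + (-10)×9/10
= 19/10 - 9 = -71/10

Expected net gain = $-71/10 ≈ $-7.10


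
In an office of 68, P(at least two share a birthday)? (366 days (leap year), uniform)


P(all different) = Π(366-i)/366 for i=0..67
= 0.001299
P(match) = 1 - 0.001299 = 0.998701

P ≈ 0.9987 ≈ 99.87%


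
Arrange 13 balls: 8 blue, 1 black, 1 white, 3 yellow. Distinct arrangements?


13!/(8!×1!×1!×3!) = 25740

25740


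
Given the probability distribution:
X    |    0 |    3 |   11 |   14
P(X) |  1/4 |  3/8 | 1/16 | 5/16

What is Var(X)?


E[X] = 99/16
E[X²] = 1155/16
Var(X) = E[X²] - (E[X])² = 1155/16 - 9801/256 = 8679/256

Var(X) = 8679/256 ≈ 33.9023


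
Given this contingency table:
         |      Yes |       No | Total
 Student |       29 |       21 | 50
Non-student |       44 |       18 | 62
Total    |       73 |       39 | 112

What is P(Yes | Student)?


P(Yes | Student) = 29/(29+21) = 29/50

P(Yes|Student) = 29/50 ≈ 58.00%


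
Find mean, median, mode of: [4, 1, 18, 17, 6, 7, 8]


Sorted: [1, 4, 6, 7, 8, 17, 18]
Mean = 61/7
Median = 7
Freq: {4: 1, 1: 1, 18: 1, 17: 1, 6: 1, 7: 1, 8: 1}
Mode: No mode

Mean=61/7, Median=7, Mode=No mode


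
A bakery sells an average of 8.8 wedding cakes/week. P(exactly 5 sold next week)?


Poisson(λ=8.8): P(X=5) = e^(-λ)×λ^k/k!
= e^(-8.8) × 8.8^5 / 5!
≈ 0.0001507330751 × 52773.19168 / 120 ≈ 0.066289

P(X=5) ≈ 0.066289 ≈ 6.63%


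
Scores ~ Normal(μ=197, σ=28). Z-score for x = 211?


z = (x - μ)/σ = (211 - 197)/28 = 0.5

z = 0.5


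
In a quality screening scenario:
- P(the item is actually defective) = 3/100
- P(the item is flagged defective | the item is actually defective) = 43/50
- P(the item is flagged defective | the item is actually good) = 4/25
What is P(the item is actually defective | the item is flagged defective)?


Using Bayes' theorem:
P(A|B) = P(B|A)·P(A) / P(B)

P(the item is flagged defective) = 43/50 × 3/100 + 4/25 × 97/100
= 129/5000 + 97/625 = 181/1000

P(the item is actually defective|the item is flagged defective) = (129/5000) / (181/1000) = 129/905

P(the item is actually defective|the item is flagged defective) = 129/905 ≈ 14.25%


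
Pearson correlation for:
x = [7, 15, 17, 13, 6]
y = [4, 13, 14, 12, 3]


n=5, Σx=58, Σy=46, Σxy=635, Σx²=768, Σy²=534
r = (5×635 - 58×46)/√((5×768 - 58²)(5×534 - 46²))
= 507/√(476×554) = 507/√263704 ≈ 507/513.5212 ≈ 0.9873

r ≈ 0.9873


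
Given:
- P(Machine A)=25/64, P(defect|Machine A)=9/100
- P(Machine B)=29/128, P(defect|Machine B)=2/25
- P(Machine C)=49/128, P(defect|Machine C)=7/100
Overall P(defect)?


P(B) = Σ P(B|Aᵢ)×P(Aᵢ)
  9/100×25/64 = 9/256
  2/25×29/128 = 29/1600
  7/100×49/128 = 343/12800
Sum = 41/512

P(defect) = 41/512 ≈ 8.01%


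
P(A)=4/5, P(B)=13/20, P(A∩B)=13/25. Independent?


P(A)×P(B) = 13/25
P(A∩B) = 13/25
Equal ✓ → Independent

Yes, independent


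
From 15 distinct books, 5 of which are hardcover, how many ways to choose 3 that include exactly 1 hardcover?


Choose 1 of the 5 hardcovers and 2 of the other 10 books:
C(5,1)×C(10,2) = 5×45 = 225

225


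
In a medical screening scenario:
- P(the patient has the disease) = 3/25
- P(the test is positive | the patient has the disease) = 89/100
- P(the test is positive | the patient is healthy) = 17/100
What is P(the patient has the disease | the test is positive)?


Using Bayes' theorem:
P(A|B) = P(B|A)·P(A) / P(B)

P(the test is positive) = 89/100 × 3/25 + 17/100 × 22/25
= 267/2500 + 187/1250 = 641/2500

P(the patient has the disease|the test is positive) = (267/2500) / (641/2500) = 267/641

P(the patient has the disease|the test is positive) = 267/641 ≈ 41.65%


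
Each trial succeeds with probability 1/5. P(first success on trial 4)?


Geometric: P(X=4) = (1-p)^(k-1)×p = (4/5)^3×1/5 = 64/625

P(X=4) = 64/625 ≈ 10.24%


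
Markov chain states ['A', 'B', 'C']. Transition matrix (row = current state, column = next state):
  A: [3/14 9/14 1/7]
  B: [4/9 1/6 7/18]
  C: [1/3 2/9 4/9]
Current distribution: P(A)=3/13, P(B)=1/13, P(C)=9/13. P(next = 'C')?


P(next=C) = Σᵢ P(now=i)×P(i→C)
= 3/13×1/7 + 1/13×7/18 + 9/13×4/9
= 3/91 + 7/234 + 4/13 = 607/1638

P = 607/1638 ≈ 0.3706


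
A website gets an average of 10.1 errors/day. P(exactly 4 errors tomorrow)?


Poisson(λ=10.1): P(X=4) = e^(-λ)×λ^k/k!
= e^(-10.1) × 10.1^4 / 4!
≈ 4.107955523e-05 × 10406.0401 / 24 ≈ 0.017811

P(X=4) ≈ 0.017811 ≈ 1.78%


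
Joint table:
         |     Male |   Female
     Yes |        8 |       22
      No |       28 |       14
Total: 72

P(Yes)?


P(Yes) = (8+22)/72 = 30/72 = 5/12

P(Yes) = 5/12 ≈ 41.67%


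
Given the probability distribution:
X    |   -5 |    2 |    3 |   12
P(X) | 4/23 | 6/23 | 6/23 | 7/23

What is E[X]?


E[X] = Σ x·P(X=x)
= (-5)×(4/23) + (2)×(6/23) + (3)×(6/23) + (12)×(7/23)
= 94/23

E[X] = 94/23


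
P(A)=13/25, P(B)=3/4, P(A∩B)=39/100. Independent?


P(A)×P(B) = 39/100
P(A∩B) = 39/100
Equal ✓ → Independent

Yes, independent


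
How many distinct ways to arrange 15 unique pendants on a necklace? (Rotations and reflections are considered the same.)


Free circular arrangements: rotations and reflections both identified.
(n-1)!/2 = 14!/2 = 87178291200/2 = 43589145600

43589145600


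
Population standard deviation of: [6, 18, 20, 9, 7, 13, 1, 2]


Mean = 76/8 = 19/2
  (6-19/2)²=49/4
  (18-19/2)²=289/4
  (20-19/2)²=441/4
  (9-19/2)²=1/4
  (7-19/2)²=25/4
  (13-19/2)²=49/4
  (1-19/2)²=289/4
  (2-19/2)²=225/4
Σ(x-μ)² = 342
σ² = 342/8 = 171/4

σ = √(171/4) ≈ 6.5383


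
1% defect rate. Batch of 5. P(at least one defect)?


P(all good) = (99/100)^5 = 9509900499/10000000000
P(≥1 defect) = 490099501/10000000000

P = 490099501/10000000000 ≈ 4.90%


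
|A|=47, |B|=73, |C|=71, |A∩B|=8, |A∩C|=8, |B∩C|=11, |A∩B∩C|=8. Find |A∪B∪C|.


|A∪B∪C| = 47+73+71-8-8-11+8 = 172

|A∪B∪C| = 172


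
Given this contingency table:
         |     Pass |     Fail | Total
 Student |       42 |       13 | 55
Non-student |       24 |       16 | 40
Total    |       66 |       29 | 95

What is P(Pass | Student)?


P(Pass | Student) = 42/(42+13) = 42/55

P(Pass|Student) = 42/55 ≈ 76.36%


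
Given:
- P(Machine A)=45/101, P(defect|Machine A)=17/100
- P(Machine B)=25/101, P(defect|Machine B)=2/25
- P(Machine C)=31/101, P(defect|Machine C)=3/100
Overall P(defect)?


P(B) = Σ P(B|Aᵢ)×P(Aᵢ)
  17/100×45/101 = 153/2020
  2/25×25/101 = 2/101
  3/100×31/101 = 93/10100
Sum = 529/5050

P(defect) = 529/5050 ≈ 10.48%


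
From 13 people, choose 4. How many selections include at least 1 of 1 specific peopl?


Complement: C(13,4) - C(12,4) = 715 - 495 = 220

220


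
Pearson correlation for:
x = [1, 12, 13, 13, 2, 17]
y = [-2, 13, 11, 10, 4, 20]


n=6, Σx=58, Σy=56, Σxy=775, Σx²=776, Σy²=810
r = (6×775 - 58×56)/√((6×776 - 58²)(6×810 - 56²))
= 1402/√(1292×1724) = 1402/√2227408 ≈ 1402/1492.4503 ≈ 0.9394

r ≈ 0.9394


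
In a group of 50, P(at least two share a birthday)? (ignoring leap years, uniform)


P(all different) = Π(365-i)/365 for i=0..49
= 0.029626
P(match) = 1 - 0.029626 = 0.970374

P ≈ 0.9704 ≈ 97.04%


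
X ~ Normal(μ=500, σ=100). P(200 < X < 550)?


z₁=(200-500)/100=-3.0, z₂=(550-500)/100=0.5
P = Φ(0.5) - Φ(-3.0) = 0.691462 - 0.001350 = 0.690112 ≈ 0.6901

P(200 < X < 550) ≈ 0.6901


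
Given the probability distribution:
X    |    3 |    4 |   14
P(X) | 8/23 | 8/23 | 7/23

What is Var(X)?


E[X] = 154/23
E[X²] = 1572/23
Var(X) = E[X²] - (E[X])² = 1572/23 - 23716/529 = 12440/529

Var(X) = 12440/529 ≈ 23.5161


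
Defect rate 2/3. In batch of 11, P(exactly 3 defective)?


Binomial: P(X=3) = C(11,3)×p^3×(1-p)^8
= 165 × 8/27 × 1/6561 = 440/59049

P(X=3) = 440/59049 ≈ 0.75%


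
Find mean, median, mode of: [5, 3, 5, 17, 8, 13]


Sorted: [3, 5, 5, 8, 13, 17]
Mean = 51/6 = 17/2
Median = 13/2
Freq: {5: 2, 3: 1, 17: 1, 8: 1, 13: 1}
Mode: [5]

Mean=17/2, Median=13/2, Mode=5


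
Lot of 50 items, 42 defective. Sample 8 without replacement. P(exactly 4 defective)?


Hypergeometric: C(42,4)×C(8,4)/C(50,8)
= 111930×70/536878650 = 7462/511313

P(X=4) = 7462/511313 ≈ 1.46%


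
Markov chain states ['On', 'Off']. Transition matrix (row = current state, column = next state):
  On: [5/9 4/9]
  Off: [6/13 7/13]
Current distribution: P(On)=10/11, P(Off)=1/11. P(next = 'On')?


P(next=On) = Σᵢ P(now=i)×P(i→On)
= 10/11×5/9 + 1/11×6/13
= 50/99 + 6/143 = 64/117

P = 64/117 ≈ 0.5470


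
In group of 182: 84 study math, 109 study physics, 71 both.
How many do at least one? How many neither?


|A∪B| = 84+109-71 = 122
Neither = 182-122 = 60

At least one: 122; Neither: 60


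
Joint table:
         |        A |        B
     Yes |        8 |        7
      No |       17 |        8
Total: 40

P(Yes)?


P(Yes) = (8+7)/40 = 15/40 = 3/8

P(Yes) = 3/8 ≈ 37.50%


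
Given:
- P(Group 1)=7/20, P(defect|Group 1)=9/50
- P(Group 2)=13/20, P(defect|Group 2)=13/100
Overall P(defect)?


P(B) = Σ P(B|Aᵢ)×P(Aᵢ)
  9/50×7/20 = 63/1000
  13/100×13/20 = 169/2000
Sum = 59/400

P(defect) = 59/400 ≈ 14.75%


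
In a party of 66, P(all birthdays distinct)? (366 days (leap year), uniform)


P(all different) = Π(366-i)/366 for i=0..65
= (366/366)×(365/366)×...×(301/366)
= 0.001939

P ≈ 0.0019 ≈ 0.19%


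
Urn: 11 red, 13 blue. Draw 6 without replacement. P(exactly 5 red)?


Hypergeometric: C(11,5)×C(13,1)/C(24,6)
= 462×13/134596 = 39/874

P(X=5) = 39/874 ≈ 4.46%


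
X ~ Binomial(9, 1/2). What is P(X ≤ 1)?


P(X ≤ 1) = Σ P(X=i) for i=0..1
P(X=0) = 1/512
P(X=1) = 9/512
Sum = 5/256

P(X ≤ 1) = 5/256 ≈ 1.95%


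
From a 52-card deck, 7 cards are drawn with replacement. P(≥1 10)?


P(not a 10) = 48/52 = 12/13
P(none in 7 draws) = (12/13)^7 = 35831808/62748517
P(≥1 10) = 1 - 35831808/62748517 = 26916709/62748517

P = 26916709/62748517 ≈ 42.90%


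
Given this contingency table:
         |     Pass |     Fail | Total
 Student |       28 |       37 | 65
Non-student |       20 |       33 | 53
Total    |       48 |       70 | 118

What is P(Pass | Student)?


P(Pass | Student) = 28/(28+37) = 28/65

P(Pass|Student) = 28/65 ≈ 43.08%


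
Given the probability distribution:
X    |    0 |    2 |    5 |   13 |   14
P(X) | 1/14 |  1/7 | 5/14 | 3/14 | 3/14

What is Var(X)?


E[X] = 55/7
E[X²] = 614/7
Var(X) = E[X²] - (E[X])² = 614/7 - 3025/49 = 1273/49

Var(X) = 1273/49 ≈ 25.9796


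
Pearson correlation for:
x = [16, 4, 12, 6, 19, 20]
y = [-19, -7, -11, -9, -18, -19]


n=6, Σx=77, Σy=-83, Σxy=-1240, Σx²=1213, Σy²=1297
r = (6×(-1240) - 77×(-83))/√((6×1213 - 77²)(6×1297 - (-83)²))
= -1049/√(1349×893) = -1049/√1204657 ≈ -1049/1097.5687 ≈ -0.9557

r ≈ -0.9557


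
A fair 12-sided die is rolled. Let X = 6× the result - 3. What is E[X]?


E[die] = (1+12)/2 = 13/2
E[X] = 6×13/2 - 3 = 36

E[X] = 36


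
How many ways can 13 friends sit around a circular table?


Circular arrangements of 13 distinct objects: fix one position to break rotational symmetry.
(n-1)! = 12! = 479001600

479001600


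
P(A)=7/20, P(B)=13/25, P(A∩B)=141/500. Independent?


P(A)×P(B) = 91/500
P(A∩B) = 141/500
Not equal → NOT independent

No, not independent


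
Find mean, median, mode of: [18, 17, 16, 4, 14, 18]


Sorted: [4, 14, 16, 17, 18, 18]
Mean = 87/6 = 29/2
Median = 33/2
Freq: {18: 2, 17: 1, 16: 1, 4: 1, 14: 1}
Mode: [18]

Mean=29/2, Median=33/2, Mode=18


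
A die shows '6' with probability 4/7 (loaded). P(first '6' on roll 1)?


Geometric: P(X=1) = (1-p)^(k-1)×p = (3/7)^0×4/7 = 4/7

P(X=1) = 4/7 ≈ 57.14%


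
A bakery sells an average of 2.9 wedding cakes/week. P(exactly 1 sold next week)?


Poisson(λ=2.9): P(X=1) = e^(-λ)×λ^k/k!
= e^(-2.9) × 2.9^1 / 1!
≈ 0.05502322006 × 2.9 / 1 ≈ 0.159567

P(X=1) ≈ 0.159567 ≈ 15.96%


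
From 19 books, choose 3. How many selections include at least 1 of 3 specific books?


Complement: C(19,3) - C(16,3) = 969 - 560 = 409

409


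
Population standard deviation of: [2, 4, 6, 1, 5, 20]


Mean = 38/6 = 19/3
  (2-19/3)²=169/9
  (4-19/3)²=49/9
  (6-19/3)²=1/9
  (1-19/3)²=256/9
  (5-19/3)²=16/9
  (20-19/3)²=1681/9
Σ(x-μ)² = 724/3
σ² = (724/3)/6 = 362/9

σ = √(362/9) ≈ 6.3421


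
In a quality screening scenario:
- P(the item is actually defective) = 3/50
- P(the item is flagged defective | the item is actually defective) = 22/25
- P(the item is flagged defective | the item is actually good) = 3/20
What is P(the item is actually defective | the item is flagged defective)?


Using Bayes' theorem:
P(A|B) = P(B|A)·P(A) / P(B)

P(the item is flagged defective) = 22/25 × 3/50 + 3/20 × 47/50
= 33/625 + 141/1000 = 969/5000

P(the item is actually defective|the item is flagged defective) = (33/625) / (969/5000) = 88/323

P(the item is actually defective|the item is flagged defective) = 88/323 ≈ 27.24%


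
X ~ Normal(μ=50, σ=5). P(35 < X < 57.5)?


z₁=(35-50)/5=-3.0, z₂=(57.5-50)/5=1.5
P = Φ(1.5) - Φ(-3.0) = 0.933193 - 0.001350 = 0.931843 ≈ 0.9318

P(35 < X < 57.5) ≈ 0.9318


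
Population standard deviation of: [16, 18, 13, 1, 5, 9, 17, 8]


Mean = 87/8
  (16-87/8)²=1681/64
  (18-87/8)²=3249/64
  (13-87/8)²=289/64
  (1-87/8)²=6241/64
  (5-87/8)²=2209/64
  (9-87/8)²=225/64
  (17-87/8)²=2401/64
  (8-87/8)²=529/64
Σ(x-μ)² = 2103/8
σ² = (2103/8)/8 = 2103/64

σ = √(2103/64) ≈ 5.7323


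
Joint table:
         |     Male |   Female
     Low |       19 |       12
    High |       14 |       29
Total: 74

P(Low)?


P(Low) = (19+12)/74 = 31/74

P(Low) = 31/74 ≈ 41.89%


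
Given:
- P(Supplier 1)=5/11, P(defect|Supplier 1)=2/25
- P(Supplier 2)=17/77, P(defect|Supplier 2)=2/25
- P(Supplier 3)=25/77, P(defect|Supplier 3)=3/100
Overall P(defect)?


P(B) = Σ P(B|Aᵢ)×P(Aᵢ)
  2/25×5/11 = 2/55
  2/25×17/77 = 34/1925
  3/100×25/77 = 3/308
Sum = 491/7700

P(defect) = 491/7700 ≈ 6.38%


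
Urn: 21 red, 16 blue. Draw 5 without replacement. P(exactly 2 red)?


Hypergeometric: C(21,2)×C(16,3)/C(37,5)
= 210×560/435897 = 5600/20757

P(X=2) = 5600/20757 ≈ 26.98%


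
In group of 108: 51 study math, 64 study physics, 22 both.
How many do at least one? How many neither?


|A∪B| = 51+64-22 = 93
Neither = 108-93 = 15

At least one: 93; Neither: 15


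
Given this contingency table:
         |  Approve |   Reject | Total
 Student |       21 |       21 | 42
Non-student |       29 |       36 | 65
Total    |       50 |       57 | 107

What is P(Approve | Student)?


P(Approve | Student) = 21/(21+21) = 21/42 = 1/2

P(Approve|Student) = 1/2 ≈ 50.00%


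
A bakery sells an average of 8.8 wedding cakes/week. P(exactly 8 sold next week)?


Poisson(λ=8.8): P(X=8) = e^(-λ)×λ^k/k!
= e^(-8.8) × 8.8^8 / 8!
≈ 0.0001507330751 × 35963452.4806 / 40320 ≈ 0.134446

P(X=8) ≈ 0.134446 ≈ 13.44%


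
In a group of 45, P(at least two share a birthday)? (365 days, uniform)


P(all different) = Π(365-i)/365 for i=0..44
= 0.059024
P(match) = 1 - 0.059024 = 0.940976

P ≈ 0.9410 ≈ 94.10%


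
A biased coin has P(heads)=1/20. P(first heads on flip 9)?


Geometric: P(X=9) = (1-p)^(k-1)×p = (19/20)^8×1/20 = 16983563041/512000000000

P(X=9) = 16983563041/512000000000 ≈ 3.32%


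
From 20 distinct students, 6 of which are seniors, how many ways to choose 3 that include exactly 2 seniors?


Choose 2 of the 6 seniors and 1 of the other 14 students:
C(6,2)×C(14,1) = 15×14 = 210

210


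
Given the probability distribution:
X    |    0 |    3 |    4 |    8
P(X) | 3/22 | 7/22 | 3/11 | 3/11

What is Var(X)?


E[X] = 93/22
E[X²] = 543/22
Var(X) = E[X²] - (E[X])² = 543/22 - 8649/484 = 3297/484

Var(X) = 3297/484 ≈ 6.8120


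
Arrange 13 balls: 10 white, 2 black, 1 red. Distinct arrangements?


13!/(10!×2!×1!) = 858

858


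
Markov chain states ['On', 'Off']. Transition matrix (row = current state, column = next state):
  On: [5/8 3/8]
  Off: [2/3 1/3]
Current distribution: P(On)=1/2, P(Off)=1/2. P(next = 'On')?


P(next=On) = Σᵢ P(now=i)×P(i→On)
= 1/2×5/8 + 1/2×2/3
= 5/16 + 1/3 = 31/48

P = 31/48 ≈ 0.6458


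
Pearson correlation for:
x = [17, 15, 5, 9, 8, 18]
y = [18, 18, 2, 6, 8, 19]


n=6, Σx=72, Σy=71, Σxy=1046, Σx²=1008, Σy²=1113
r = (6×1046 - 72×71)/√((6×1008 - 72²)(6×1113 - 71²))
= 1164/√(864×1637) = 1164/√1414368 ≈ 1164/1189.2720 ≈ 0.9787

r ≈ 0.9787


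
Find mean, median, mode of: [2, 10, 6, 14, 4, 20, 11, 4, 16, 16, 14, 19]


Sorted: [2, 4, 4, 6, 10, 11, 14, 14, 16, 16, 19, 20]
Mean = 136/12 = 34/3
Median = 25/2
Freq: {2: 1, 10: 1, 6: 1, 14: 2, 4: 2, 20: 1, 11: 1, 16: 2, 19: 1}
Mode: [4, 14, 16]

Mean=34/3, Median=25/2, Mode=[4, 14, 16]


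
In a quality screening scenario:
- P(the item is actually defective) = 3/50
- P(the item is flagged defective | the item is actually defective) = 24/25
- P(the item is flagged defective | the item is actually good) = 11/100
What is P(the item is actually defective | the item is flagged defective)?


Using Bayes' theorem:
P(A|B) = P(B|A)·P(A) / P(B)

P(the item is flagged defective) = 24/25 × 3/50 + 11/100 × 47/50
= 36/625 + 517/5000 = 161/1000

P(the item is actually defective|the item is flagged defective) = (36/625) / (161/1000) = 288/805

P(the item is actually defective|the item is flagged defective) = 288/805 ≈ 35.78%


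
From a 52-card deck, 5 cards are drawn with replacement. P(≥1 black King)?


P(not a black King) = 50/52 = 25/26
P(none in 5 draws) = (25/26)^5 = 9765625/11881376
P(≥1 black King) = 1 - 9765625/11881376 = 2115751/11881376

P = 2115751/11881376 ≈ 17.81%


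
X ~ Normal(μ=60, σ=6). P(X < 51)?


z = (51-60)/6 = -1.5
P(Z < -1.5) = 0.0668

P(X < 51) ≈ 0.0668


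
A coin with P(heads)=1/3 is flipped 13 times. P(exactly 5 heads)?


Binomial: P(X=5) = C(13,5)×p^5×(1-p)^8
= 1287 × 1/243 × 256/6561 = 36608/177147

P(X=5) = 36608/177147 ≈ 20.67%


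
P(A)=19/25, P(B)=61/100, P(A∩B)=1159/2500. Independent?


P(A)×P(B) = 1159/2500
P(A∩B) = 1159/2500
Equal ✓ → Independent

Yes, independent


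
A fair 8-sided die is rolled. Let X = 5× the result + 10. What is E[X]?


E[die] = (1+8)/2 = 9/2
E[X] = 5×9/2 + 10 = 65/2

E[X] = 65/2


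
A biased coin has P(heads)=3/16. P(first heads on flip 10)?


Geometric: P(X=10) = (1-p)^(k-1)×p = (13/16)^9×3/16 = 31813498119/1099511627776

P(X=10) = 31813498119/1099511627776 ≈ 2.89%


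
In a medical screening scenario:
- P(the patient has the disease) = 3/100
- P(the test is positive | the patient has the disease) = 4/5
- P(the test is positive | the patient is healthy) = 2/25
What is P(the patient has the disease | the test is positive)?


Using Bayes' theorem:
P(A|B) = P(B|A)·P(A) / P(B)

P(the test is positive) = 4/5 × 3/100 + 2/25 × 97/100
= 3/125 + 97/1250 = 127/1250

P(the patient has the disease|the test is positive) = (3/125) / (127/1250) = 30/127

P(the patient has the disease|the test is positive) = 30/127 ≈ 23.62%


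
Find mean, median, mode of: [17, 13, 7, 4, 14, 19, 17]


Sorted: [4, 7, 13, 14, 17, 17, 19]
Mean = 91/7 = 13
Median = 14
Freq: {17: 2, 13: 1, 7: 1, 4: 1, 14: 1, 19: 1}
Mode: [17]

Mean=13, Median=14, Mode=17


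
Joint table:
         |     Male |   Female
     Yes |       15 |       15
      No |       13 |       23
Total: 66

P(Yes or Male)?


P(Yes∨Male) = P(Yes) + P(Male) - P(Yes∧Male)
= (30 + 28 - 15)/66 = 43/66

P = 43/66 ≈ 65.15%


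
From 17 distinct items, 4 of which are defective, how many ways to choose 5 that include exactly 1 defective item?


Choose 1 of the 4 defective items and 4 of the other 13 items:
C(4,1)×C(13,4) = 4×715 = 2860

2860


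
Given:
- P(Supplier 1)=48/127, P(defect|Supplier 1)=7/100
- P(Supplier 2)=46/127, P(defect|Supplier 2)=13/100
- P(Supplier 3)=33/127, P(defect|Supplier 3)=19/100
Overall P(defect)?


P(B) = Σ P(B|Aᵢ)×P(Aᵢ)
  7/100×48/127 = 84/3175
  13/100×46/127 = 299/6350
  19/100×33/127 = 627/12700
Sum = 1561/12700

P(defect) = 1561/12700 ≈ 12.29%


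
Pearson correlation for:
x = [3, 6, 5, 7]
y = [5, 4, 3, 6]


n=4, Σx=21, Σy=18, Σxy=96, Σx²=119, Σy²=86
r = (4×96 - 21×18)/√((4×119 - 21²)(4×86 - 18²))
= 6/√(35×20) = 6/√700 ≈ 6/26.4575 ≈ 0.2268

r ≈ 0.2268


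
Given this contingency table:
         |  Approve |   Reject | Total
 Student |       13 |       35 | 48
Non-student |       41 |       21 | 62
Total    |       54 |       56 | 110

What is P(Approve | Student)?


P(Approve | Student) = 13/(13+35) = 13/48

P(Approve|Student) = 13/48 ≈ 27.08%


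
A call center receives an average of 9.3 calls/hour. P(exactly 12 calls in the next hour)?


Poisson(λ=9.3): P(X=12) = e^(-λ)×λ^k/k!
= e^(-9.3) × 9.3^12 / 12!
≈ 9.142423148e-05 × 418596297479 / 479001600 ≈ 0.079895

P(X=12) ≈ 0.079895 ≈ 7.99%


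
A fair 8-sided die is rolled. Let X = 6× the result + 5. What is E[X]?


E[die] = (1+8)/2 = 9/2
E[X] = 6×9/2 + 5 = 32

E[X] = 32


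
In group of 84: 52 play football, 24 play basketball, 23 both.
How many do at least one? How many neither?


|A∪B| = 52+24-23 = 53
Neither = 84-53 = 31

At least one: 53; Neither: 31


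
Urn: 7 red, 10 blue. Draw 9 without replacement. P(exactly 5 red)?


Hypergeometric: C(7,5)×C(10,4)/C(17,9)
= 21×210/24310 = 441/2431

P(X=5) = 441/2431 ≈ 18.14%


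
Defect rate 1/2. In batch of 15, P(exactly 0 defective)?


Binomial: P(X=0) = C(15,0)×p^0×(1-p)^15
= 1 × 1 × 1/32768 = 1/32768

P(X=0) = 1/32768 ≈ 0.00%


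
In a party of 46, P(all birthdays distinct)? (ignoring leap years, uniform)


P(all different) = Π(365-i)/365 for i=0..45
= (365/365)×(364/365)×...×(320/365)
= 0.051747

P ≈ 0.0517 ≈ 5.17%


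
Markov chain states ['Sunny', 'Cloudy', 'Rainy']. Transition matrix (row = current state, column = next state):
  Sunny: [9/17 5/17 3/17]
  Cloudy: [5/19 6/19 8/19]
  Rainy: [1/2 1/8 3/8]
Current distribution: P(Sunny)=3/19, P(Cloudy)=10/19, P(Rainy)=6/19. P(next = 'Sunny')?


P(next=Sunny) = Σᵢ P(now=i)×P(i→Sunny)
= 3/19×9/17 + 10/19×5/19 + 6/19×1/2
= 27/323 + 50/361 + 3/19 = 2332/6137

P = 2332/6137 ≈ 0.3800


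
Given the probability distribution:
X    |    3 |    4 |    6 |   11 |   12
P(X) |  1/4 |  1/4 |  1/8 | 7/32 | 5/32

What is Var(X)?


E[X] = 217/32
E[X²] = 1911/32
Var(X) = E[X²] - (E[X])² = 1911/32 - 47089/1024 = 14063/1024

Var(X) = 14063/1024 ≈ 13.7334


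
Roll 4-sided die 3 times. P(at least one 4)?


P(no 4)^3 = (3/4)^3 = 27/64
P(≥1) = 1 - 27/64 = 37/64

P = 37/64 ≈ 57.81%


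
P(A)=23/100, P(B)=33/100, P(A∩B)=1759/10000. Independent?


P(A)×P(B) = 759/10000
P(A∩B) = 1759/10000
Not equal → NOT independent

No, not independent


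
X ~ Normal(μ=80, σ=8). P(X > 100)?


z = (100-80)/8 = 2.5
P(X > 100) = 1 - P(Z ≤ 2.5) = 1 - 0.9938 = 0.0062

P(X > 100) ≈ 0.0062


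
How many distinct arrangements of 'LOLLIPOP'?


Letters: 8, freq: {'L': 3, 'O': 2, 'I': 1, 'P': 2}
8!/(3!×2!×1!×2!) = 40320/24 = 1680

1680


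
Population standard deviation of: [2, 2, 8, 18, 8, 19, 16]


Mean = 73/7
  (2-73/7)²=3481/49
  (2-73/7)²=3481/49
  (8-73/7)²=289/49
  (18-73/7)²=2809/49
  (8-73/7)²=289/49
  (19-73/7)²=3600/49
  (16-73/7)²=1521/49
Σ(x-μ)² = 2210/7
σ² = (2210/7)/7 = 2210/49

σ = √(2210/49) ≈ 6.7158


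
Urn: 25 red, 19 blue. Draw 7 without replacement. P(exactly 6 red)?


Hypergeometric: C(25,6)×C(19,1)/C(44,7)
= 177100×19/38320568 = 4025/45838

P(X=6) = 4025/45838 ≈ 8.78%


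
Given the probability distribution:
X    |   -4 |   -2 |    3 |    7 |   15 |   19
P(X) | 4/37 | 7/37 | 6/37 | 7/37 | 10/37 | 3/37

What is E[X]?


E[X] = Σ x·P(X=x)
= (-4)×(4/37) + (-2)×(7/37) + (3)×(6/37) + (7)×(7/37) + (15)×(10/37) + (19)×(3/37)
= 244/37

E[X] = 244/37


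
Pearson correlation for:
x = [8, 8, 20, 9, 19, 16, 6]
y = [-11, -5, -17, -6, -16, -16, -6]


n=7, Σx=86, Σy=-77, Σxy=-1118, Σx²=1262, Σy²=1019
r = (7×(-1118) - 86×(-77))/√((7×1262 - 86²)(7×1019 - (-77)²))
= -1204/√(1438×1204) = -1204/√1731352 ≈ -1204/1315.8085 ≈ -0.9150

r ≈ -0.9150


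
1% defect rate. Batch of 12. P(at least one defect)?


P(all good) = (99/100)^12 = 886384871716129280658801/1000000000000000000000000
P(≥1 defect) = 113615128283870719341199/1000000000000000000000000

P = 113615128283870719341199/1000000000000000000000000 ≈ 11.36%


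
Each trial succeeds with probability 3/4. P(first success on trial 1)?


Geometric: P(X=1) = (1-p)^(k-1)×p = (1/4)^0×3/4 = 3/4

P(X=1) = 3/4 ≈ 75.00%


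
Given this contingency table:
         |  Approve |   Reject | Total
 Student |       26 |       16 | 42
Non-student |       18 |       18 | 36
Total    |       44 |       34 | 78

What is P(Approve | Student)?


P(Approve | Student) = 26/(26+16) = 26/42 = 13/21

P(Approve|Student) = 13/21 ≈ 61.90%


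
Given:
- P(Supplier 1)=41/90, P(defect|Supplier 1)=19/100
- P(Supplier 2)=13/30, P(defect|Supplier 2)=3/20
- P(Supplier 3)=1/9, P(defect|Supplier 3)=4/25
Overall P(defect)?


P(B) = Σ P(B|Aᵢ)×P(Aᵢ)
  19/100×41/90 = 779/9000
  3/20×13/30 = 13/200
  4/25×1/9 = 4/225
Sum = 127/750

P(defect) = 127/750 ≈ 16.93%


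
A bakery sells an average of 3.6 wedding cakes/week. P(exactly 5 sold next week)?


Poisson(λ=3.6): P(X=5) = e^(-λ)×λ^k/k!
= e^(-3.6) × 3.6^5 / 5!
≈ 0.02732372245 × 604.66176 / 120 ≈ 0.137680

P(X=5) ≈ 0.137680 ≈ 13.77%


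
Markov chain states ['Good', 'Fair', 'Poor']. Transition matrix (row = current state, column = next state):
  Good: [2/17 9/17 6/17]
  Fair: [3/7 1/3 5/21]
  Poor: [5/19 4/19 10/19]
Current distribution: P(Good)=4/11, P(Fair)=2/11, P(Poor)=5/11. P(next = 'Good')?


P(next=Good) = Σᵢ P(now=i)×P(i→Good)
= 4/11×2/17 + 2/11×3/7 + 5/11×5/19
= 8/187 + 6/77 + 25/209 = 5977/24871

P = 5977/24871 ≈ 0.2403


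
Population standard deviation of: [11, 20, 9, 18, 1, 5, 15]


Mean = 79/7
  (11-79/7)²=4/49
  (20-79/7)²=3721/49
  (9-79/7)²=256/49
  (18-79/7)²=2209/49
  (1-79/7)²=5184/49
  (5-79/7)²=1936/49
  (15-79/7)²=676/49
Σ(x-μ)² = 1998/7
σ² = (1998/7)/7 = 1998/49

σ = √(1998/49) ≈ 6.3856
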